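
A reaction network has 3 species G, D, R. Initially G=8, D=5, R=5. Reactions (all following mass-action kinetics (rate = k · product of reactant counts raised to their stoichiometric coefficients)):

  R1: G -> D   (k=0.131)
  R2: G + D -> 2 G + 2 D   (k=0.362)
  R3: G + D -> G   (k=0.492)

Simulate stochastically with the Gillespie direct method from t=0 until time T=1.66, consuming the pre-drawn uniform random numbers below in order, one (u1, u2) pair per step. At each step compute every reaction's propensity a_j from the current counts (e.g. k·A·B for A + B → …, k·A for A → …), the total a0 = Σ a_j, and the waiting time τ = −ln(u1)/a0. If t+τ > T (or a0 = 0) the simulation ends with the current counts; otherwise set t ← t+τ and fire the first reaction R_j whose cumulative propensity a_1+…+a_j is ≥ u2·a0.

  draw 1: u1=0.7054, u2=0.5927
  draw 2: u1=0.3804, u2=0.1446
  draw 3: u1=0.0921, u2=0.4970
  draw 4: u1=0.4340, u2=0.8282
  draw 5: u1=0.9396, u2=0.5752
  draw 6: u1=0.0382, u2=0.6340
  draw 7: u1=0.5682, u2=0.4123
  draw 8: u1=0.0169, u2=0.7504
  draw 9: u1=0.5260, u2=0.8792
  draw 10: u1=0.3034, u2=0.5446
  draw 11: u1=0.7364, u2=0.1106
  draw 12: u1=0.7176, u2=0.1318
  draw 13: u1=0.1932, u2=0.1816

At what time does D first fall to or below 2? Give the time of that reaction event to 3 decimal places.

Threshold first reached at t = 0.133

t=0.000: G=8 D=5 R=5
Draw 1: a1=1.048, a2=14.480, a3=19.680, a0=35.208; τ=−ln(0.7054)/35.208=0.010 → t=0.010; u2·a0=0.5927·35.208=20.868; a1+a2=15.528 < 20.868 ≤ a1+…+a3=35.208 → R3 fires; G=8 D=4 R=5
Draw 2: a1=1.048, a2=11.584, a3=15.744, a0=28.376; τ=−ln(0.3804)/28.376=0.034 → t=0.044; u2·a0=0.1446·28.376=4.103; a1=1.048 < 4.103 ≤ a1+a2=12.632 → R2 fires; G=9 D=5 R=5
Draw 3: a1=1.179, a2=16.290, a3=22.140, a0=39.609; τ=−ln(0.0921)/39.609=0.060 → t=0.104; u2·a0=0.4970·39.609=19.686; a1+a2=17.469 < 19.686 ≤ a1+…+a3=39.609 → R3 fires; G=9 D=4 R=5
Draw 4: a1=1.179, a2=13.032, a3=17.712, a0=31.923; τ=−ln(0.4340)/31.923=0.026 → t=0.130; u2·a0=0.8282·31.923=26.439; a1+a2=14.211 < 26.439 ≤ a1+…+a3=31.923 → R3 fires; G=9 D=3 R=5
Draw 5: a1=1.179, a2=9.774, a3=13.284, a0=24.237; τ=−ln(0.9396)/24.237=0.003 → t=0.133; u2·a0=0.5752·24.237=13.941; a1+a2=10.953 < 13.941 ≤ a1+…+a3=24.237 → R3 fires; G=9 D=2 R=5
Draw 6: a1=1.179, a2=6.516, a3=8.856, a0=16.551; τ=−ln(0.0382)/16.551=0.197 → t=0.330; u2·a0=0.6340·16.551=10.493; a1+a2=7.695 < 10.493 ≤ a1+…+a3=16.551 → R3 fires; G=9 D=1 R=5
Draw 7: a1=1.179, a2=3.258, a3=4.428, a0=8.865; τ=−ln(0.5682)/8.865=0.064 → t=0.394; u2·a0=0.4123·8.865=3.655; a1=1.179 < 3.655 ≤ a1+a2=4.437 → R2 fires; G=10 D=2 R=5
Draw 8: a1=1.310, a2=7.240, a3=9.840, a0=18.390; τ=−ln(0.0169)/18.390=0.222 → t=0.616; u2·a0=0.7504·18.390=13.800; a1+a2=8.550 < 13.800 ≤ a1+…+a3=18.390 → R3 fires; G=10 D=1 R=5
Draw 9: a1=1.310, a2=3.620, a3=4.920, a0=9.850; τ=−ln(0.5260)/9.850=0.065 → t=0.681; u2·a0=0.8792·9.850=8.660; a1+a2=4.930 < 8.660 ≤ a1+…+a3=9.850 → R3 fires; G=10 D=0 R=5
Draw 10: a1=1.310, a2=0.000, a3=0.000, a0=1.310; τ=−ln(0.3034)/1.310=0.910 → t=1.592; u2·a0=0.5446·1.310=0.713 ≤ a1=1.310 → R1 fires; G=9 D=1 R=5
Draw 11: a1=1.179, a2=3.258, a3=4.428, a0=8.865; τ=−ln(0.7364)/8.865=0.035 → t=1.626; u2·a0=0.1106·8.865=0.980 ≤ a1=1.179 → R1 fires; G=8 D=2 R=5
Draw 12: a1=1.048, a2=5.792, a3=7.872, a0=14.712; τ=−ln(0.7176)/14.712=0.023 → t=1.649; u2·a0=0.1318·14.712=1.939; a1=1.048 < 1.939 ≤ a1+a2=6.840 → R2 fires; G=9 D=3 R=5
Draw 13: a1=1.179, a2=9.774, a3=13.284, a0=24.237; τ=−ln(0.1932)/24.237=0.068 → t=1.716 > T=1.66: stop.
D first becomes ≤ 2 when it reaches 2 at the event at t=0.133.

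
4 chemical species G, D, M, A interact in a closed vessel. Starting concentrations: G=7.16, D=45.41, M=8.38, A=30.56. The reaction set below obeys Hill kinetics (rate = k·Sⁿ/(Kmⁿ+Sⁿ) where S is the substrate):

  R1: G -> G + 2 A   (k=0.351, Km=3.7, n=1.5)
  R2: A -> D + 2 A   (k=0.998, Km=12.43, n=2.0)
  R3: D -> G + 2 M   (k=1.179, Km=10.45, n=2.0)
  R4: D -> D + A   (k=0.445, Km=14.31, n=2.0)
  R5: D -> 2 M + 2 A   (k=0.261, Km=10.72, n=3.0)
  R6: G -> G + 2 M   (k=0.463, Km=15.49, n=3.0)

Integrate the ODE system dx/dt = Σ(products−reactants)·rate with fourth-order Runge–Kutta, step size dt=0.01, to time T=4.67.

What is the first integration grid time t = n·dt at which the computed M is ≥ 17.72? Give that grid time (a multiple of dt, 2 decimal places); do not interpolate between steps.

Threshold first reached at t = 3.22

RK4 with dt=0.01: 467 steps to T=4.67. Trajectory (selected grid times):
t=0.00: G=7.16 D=45.41 M=8.38 A=30.56
t=0.52: G=7.74 D=45.14 M=9.86 A=31.76
t=1.04: G=8.32 D=44.88 M=11.35 A=32.96
t=1.56: G=8.91 D=44.62 M=12.85 A=34.18
t=2.08: G=9.49 D=44.36 M=14.36 A=35.41
t=2.59: G=10.06 D=44.12 M=15.86 A=36.62
t=3.11: G=10.64 D=43.87 M=17.40 A=37.87
t=3.21: G=10.75 D=43.82 M=17.70 A=38.11
t=3.22: G=10.76 D=43.82 M=17.73 A=38.13
t=3.63: G=11.22 D=43.63 M=18.95 A=39.12
t=4.15: G=11.80 D=43.39 M=20.52 A=40.38
t=4.67: G=12.37 D=43.15 M=22.10 A=41.64
M(3.21)=17.697 < 17.72 but M(3.22)=17.727 ≥ 17.72, so the first grid time is t=3.22.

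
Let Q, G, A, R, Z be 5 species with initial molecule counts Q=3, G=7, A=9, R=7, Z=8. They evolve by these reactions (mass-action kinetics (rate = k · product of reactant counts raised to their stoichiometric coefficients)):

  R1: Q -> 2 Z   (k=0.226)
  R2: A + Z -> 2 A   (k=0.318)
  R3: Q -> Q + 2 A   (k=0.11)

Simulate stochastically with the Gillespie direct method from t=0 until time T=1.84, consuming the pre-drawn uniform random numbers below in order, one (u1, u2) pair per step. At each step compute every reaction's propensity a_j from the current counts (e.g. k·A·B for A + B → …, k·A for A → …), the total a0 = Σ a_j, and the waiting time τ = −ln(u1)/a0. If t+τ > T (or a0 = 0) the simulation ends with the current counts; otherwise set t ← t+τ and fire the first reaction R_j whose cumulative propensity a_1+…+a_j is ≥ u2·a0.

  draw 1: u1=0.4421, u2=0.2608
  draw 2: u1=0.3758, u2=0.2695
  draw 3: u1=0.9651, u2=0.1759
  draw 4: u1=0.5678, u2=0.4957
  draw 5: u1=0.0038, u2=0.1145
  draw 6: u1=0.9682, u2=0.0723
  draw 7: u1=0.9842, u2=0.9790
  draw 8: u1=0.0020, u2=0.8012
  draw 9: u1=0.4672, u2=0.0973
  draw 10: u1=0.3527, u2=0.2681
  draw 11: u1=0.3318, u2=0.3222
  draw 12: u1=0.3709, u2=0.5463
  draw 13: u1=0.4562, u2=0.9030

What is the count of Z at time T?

t=0.000: Q=3 G=7 A=9 R=7 Z=8
Draw 1: a1=0.678, a2=22.896, a3=0.330, a0=23.904; τ=−ln(0.4421)/23.904=0.034 → t=0.034; u2·a0=0.2608·23.904=6.234; a1=0.678 < 6.234 ≤ a1+a2=23.574 → R2 fires; Q=3 G=7 A=10 R=7 Z=7
Draw 2: a1=0.678, a2=22.260, a3=0.330, a0=23.268; τ=−ln(0.3758)/23.268=0.042 → t=0.076; u2·a0=0.2695·23.268=6.271; a1=0.678 < 6.271 ≤ a1+a2=22.938 → R2 fires; Q=3 G=7 A=11 R=7 Z=6
Draw 3: a1=0.678, a2=20.988, a3=0.330, a0=21.996; τ=−ln(0.9651)/21.996=0.002 → t=0.078; u2·a0=0.1759·21.996=3.869; a1=0.678 < 3.869 ≤ a1+a2=21.666 → R2 fires; Q=3 G=7 A=12 R=7 Z=5
Draw 4: a1=0.678, a2=19.080, a3=0.330, a0=20.088; τ=−ln(0.5678)/20.088=0.028 → t=0.106; u2·a0=0.4957·20.088=9.958; a1=0.678 < 9.958 ≤ a1+a2=19.758 → R2 fires; Q=3 G=7 A=13 R=7 Z=4
Draw 5: a1=0.678, a2=16.536, a3=0.330, a0=17.544; τ=−ln(0.0038)/17.544=0.318 → t=0.424; u2·a0=0.1145·17.544=2.009; a1=0.678 < 2.009 ≤ a1+a2=17.214 → R2 fires; Q=3 G=7 A=14 R=7 Z=3
Draw 6: a1=0.678, a2=13.356, a3=0.330, a0=14.364; τ=−ln(0.9682)/14.364=0.002 → t=0.426; u2·a0=0.0723·14.364=1.039; a1=0.678 < 1.039 ≤ a1+a2=14.034 → R2 fires; Q=3 G=7 A=15 R=7 Z=2
Draw 7: a1=0.678, a2=9.540, a3=0.330, a0=10.548; τ=−ln(0.9842)/10.548=0.002 → t=0.427; u2·a0=0.9790·10.548=10.326; a1+a2=10.218 < 10.326 ≤ a1+…+a3=10.548 → R3 fires; Q=3 G=7 A=17 R=7 Z=2
Draw 8: a1=0.678, a2=10.812, a3=0.330, a0=11.820; τ=−ln(0.0020)/11.820=0.526 → t=0.953; u2·a0=0.8012·11.820=9.470; a1=0.678 < 9.470 ≤ a1+a2=11.490 → R2 fires; Q=3 G=7 A=18 R=7 Z=1
Draw 9: a1=0.678, a2=5.724, a3=0.330, a0=6.732; τ=−ln(0.4672)/6.732=0.113 → t=1.066; u2·a0=0.0973·6.732=0.655 ≤ a1=0.678 → R1 fires; Q=2 G=7 A=18 R=7 Z=3
Draw 10: a1=0.452, a2=17.172, a3=0.220, a0=17.844; τ=−ln(0.3527)/17.844=0.058 → t=1.125; u2·a0=0.2681·17.844=4.784; a1=0.452 < 4.784 ≤ a1+a2=17.624 → R2 fires; Q=2 G=7 A=19 R=7 Z=2
Draw 11: a1=0.452, a2=12.084, a3=0.220, a0=12.756; τ=−ln(0.3318)/12.756=0.086 → t=1.211; u2·a0=0.3222·12.756=4.110; a1=0.452 < 4.110 ≤ a1+a2=12.536 → R2 fires; Q=2 G=7 A=20 R=7 Z=1
Draw 12: a1=0.452, a2=6.360, a3=0.220, a0=7.032; τ=−ln(0.3709)/7.032=0.141 → t=1.352; u2·a0=0.5463·7.032=3.842; a1=0.452 < 3.842 ≤ a1+a2=6.812 → R2 fires; Q=2 G=7 A=21 R=7 Z=0
Draw 13: a1=0.452, a2=0.000, a3=0.220, a0=0.672; τ=−ln(0.4562)/0.672=1.168 → t=2.520 > T=1.84: stop.
Read off Z at T=1.84: 0

Z at T = 0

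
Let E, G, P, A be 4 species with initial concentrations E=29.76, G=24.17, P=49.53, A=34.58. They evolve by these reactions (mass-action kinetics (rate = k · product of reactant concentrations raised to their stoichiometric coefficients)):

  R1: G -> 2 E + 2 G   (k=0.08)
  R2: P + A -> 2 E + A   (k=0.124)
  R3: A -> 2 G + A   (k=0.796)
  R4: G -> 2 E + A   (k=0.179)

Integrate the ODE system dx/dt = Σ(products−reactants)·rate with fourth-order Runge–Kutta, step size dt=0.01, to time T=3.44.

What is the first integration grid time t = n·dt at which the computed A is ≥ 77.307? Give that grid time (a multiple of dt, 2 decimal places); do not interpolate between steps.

RK4 with dt=0.01: 344 steps to T=3.44. Trajectory (selected grid times):
t=0.00: E=29.76 G=24.17 P=49.53 A=34.58
t=0.38: E=117.08 G=44.44 P=9.24 A=36.91
t=0.76: E=143.39 G=65.76 P=1.49 A=40.65
t=1.15: E=161.66 G=89.59 P=0.18 A=46.06
t=1.53: E=182.14 G=115.62 P=0.02 A=53.02
t=1.91: E=207.79 G=145.38 P=0.00 A=61.87
t=2.29: E=239.72 G=179.92 P=0.00 A=72.90
t=2.42: E=252.28 G=193.06 P=0.00 A=77.24
t=2.43: E=253.28 G=194.10 P=0.00 A=77.59
t=2.68: E=280.17 G=221.65 P=0.00 A=86.88
t=3.06: E=328.41 G=269.86 P=0.00 A=103.55
t=3.44: E=387.01 G=327.24 P=0.00 A=123.80
A(2.42)=77.242 < 77.307 but A(2.43)=77.589 ≥ 77.307, so the first grid time is t=2.43.

Threshold first reached at t = 2.43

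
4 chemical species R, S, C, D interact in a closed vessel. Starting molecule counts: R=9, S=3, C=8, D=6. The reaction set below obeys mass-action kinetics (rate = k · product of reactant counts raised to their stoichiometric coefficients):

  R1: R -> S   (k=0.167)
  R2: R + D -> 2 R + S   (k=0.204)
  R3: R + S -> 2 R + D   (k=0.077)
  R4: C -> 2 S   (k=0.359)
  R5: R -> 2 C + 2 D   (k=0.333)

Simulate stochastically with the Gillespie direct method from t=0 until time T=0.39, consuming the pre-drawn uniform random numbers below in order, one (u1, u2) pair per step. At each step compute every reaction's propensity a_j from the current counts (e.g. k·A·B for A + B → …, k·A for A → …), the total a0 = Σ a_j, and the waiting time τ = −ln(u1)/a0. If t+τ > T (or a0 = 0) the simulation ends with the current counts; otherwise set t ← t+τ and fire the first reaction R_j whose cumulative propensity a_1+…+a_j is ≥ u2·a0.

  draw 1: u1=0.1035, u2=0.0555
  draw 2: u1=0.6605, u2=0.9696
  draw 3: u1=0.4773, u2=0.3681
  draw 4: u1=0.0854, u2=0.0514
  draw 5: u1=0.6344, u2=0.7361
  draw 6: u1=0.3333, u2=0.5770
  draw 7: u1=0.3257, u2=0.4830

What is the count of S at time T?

S at T = 7

t=0.000: R=9 S=3 C=8 D=6
Draw 1: a1=1.503, a2=11.016, a3=2.079, a4=2.872, a5=2.997, a0=20.467; τ=−ln(0.1035)/20.467=0.111 → t=0.111; u2·a0=0.0555·20.467=1.136 ≤ a1=1.503 → R1 fires; R=8 S=4 C=8 D=6
Draw 2: a1=1.336, a2=9.792, a3=2.464, a4=2.872, a5=2.664, a0=19.128; τ=−ln(0.6605)/19.128=0.022 → t=0.133; u2·a0=0.9696·19.128=18.547; a1+…+a4=16.464 < 18.547 ≤ a1+…+a5=19.128 → R5 fires; R=7 S=4 C=10 D=8
Draw 3: a1=1.169, a2=11.424, a3=2.156, a4=3.590, a5=2.331, a0=20.670; τ=−ln(0.4773)/20.670=0.036 → t=0.168; u2·a0=0.3681·20.670=7.609; a1=1.169 < 7.609 ≤ a1+a2=12.593 → R2 fires; R=8 S=5 C=10 D=7
Draw 4: a1=1.336, a2=11.424, a3=3.080, a4=3.590, a5=2.664, a0=22.094; τ=−ln(0.0854)/22.094=0.111 → t=0.280; u2·a0=0.0514·22.094=1.136 ≤ a1=1.336 → R1 fires; R=7 S=6 C=10 D=7
Draw 5: a1=1.169, a2=9.996, a3=3.234, a4=3.590, a5=2.331, a0=20.320; τ=−ln(0.6344)/20.320=0.022 → t=0.302; u2·a0=0.7361·20.320=14.958; a1+…+a3=14.399 < 14.958 ≤ a1+…+a4=17.989 → R4 fires; R=7 S=8 C=9 D=7
Draw 6: a1=1.169, a2=9.996, a3=4.312, a4=3.231, a5=2.331, a0=21.039; τ=−ln(0.3333)/21.039=0.052 → t=0.354; u2·a0=0.5770·21.039=12.140; a1+a2=11.165 < 12.140 ≤ a1+…+a3=15.477 → R3 fires; R=8 S=7 C=9 D=8
Draw 7: a1=1.336, a2=13.056, a3=4.312, a4=3.231, a5=2.664, a0=24.599; τ=−ln(0.3257)/24.599=0.046 → t=0.400 > T=0.39: stop.
Read off S at T=0.39: 7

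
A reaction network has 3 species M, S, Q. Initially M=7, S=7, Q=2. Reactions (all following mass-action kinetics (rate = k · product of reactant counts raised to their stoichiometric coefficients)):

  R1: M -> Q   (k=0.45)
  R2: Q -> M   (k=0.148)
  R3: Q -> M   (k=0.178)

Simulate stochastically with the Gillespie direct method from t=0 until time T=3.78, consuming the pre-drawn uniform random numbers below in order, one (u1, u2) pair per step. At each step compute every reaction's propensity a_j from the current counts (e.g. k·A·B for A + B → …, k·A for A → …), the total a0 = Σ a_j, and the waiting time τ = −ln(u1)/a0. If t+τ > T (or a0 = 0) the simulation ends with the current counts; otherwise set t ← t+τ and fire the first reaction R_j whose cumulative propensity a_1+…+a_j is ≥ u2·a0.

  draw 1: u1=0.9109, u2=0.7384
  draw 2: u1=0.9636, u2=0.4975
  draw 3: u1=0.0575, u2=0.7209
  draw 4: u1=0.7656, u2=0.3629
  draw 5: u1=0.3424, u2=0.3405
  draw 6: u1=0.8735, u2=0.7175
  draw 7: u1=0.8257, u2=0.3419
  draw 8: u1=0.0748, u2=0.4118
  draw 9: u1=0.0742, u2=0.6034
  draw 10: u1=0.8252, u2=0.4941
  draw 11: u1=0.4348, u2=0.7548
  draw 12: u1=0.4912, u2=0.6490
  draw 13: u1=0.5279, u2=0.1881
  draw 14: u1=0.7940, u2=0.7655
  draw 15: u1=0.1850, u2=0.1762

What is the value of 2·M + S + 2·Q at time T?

Check how each reaction changes W = 2·M + S + 2·Q (weight of products minus weight of reactants):
R1: M -> Q: (2·1) − (2·1) = 2 − 2 = 0
R2: Q -> M: (2·1) − (2·1) = 2 − 2 = 0
R3: Q -> M: (2·1) − (2·1) = 2 − 2 = 0
Every reaction leaves W unchanged, so W is conserved and no simulation is needed: W(T) = W(0) = 2·7 + 7 + 2·2 = 25

Value at T = 25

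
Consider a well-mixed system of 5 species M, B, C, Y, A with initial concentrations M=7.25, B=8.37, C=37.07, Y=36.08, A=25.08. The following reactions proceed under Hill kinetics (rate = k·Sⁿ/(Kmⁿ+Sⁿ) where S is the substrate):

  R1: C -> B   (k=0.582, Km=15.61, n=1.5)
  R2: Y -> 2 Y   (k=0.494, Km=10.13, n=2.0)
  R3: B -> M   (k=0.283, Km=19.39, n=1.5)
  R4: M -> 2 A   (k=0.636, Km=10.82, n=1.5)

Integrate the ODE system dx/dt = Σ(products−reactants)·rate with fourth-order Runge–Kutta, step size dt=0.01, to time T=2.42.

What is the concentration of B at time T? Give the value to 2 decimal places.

RK4 with dt=0.01: 242 steps to T=2.42. Trajectory (selected grid times):
t=0.00: M=7.25 B=8.37 C=37.07 Y=36.08 A=25.08
t=0.27: M=7.21 B=8.48 C=36.95 Y=36.20 A=25.20
t=0.54: M=7.16 B=8.58 C=36.82 Y=36.33 A=25.32
t=0.81: M=7.12 B=8.69 C=36.70 Y=36.45 A=25.44
t=1.08: M=7.08 B=8.79 C=36.58 Y=36.58 A=25.56
t=1.34: M=7.04 B=8.89 C=36.46 Y=36.69 A=25.68
t=1.61: M=7.00 B=9.00 C=36.34 Y=36.82 A=25.79
t=1.88: M=6.96 B=9.10 C=36.21 Y=36.94 A=25.91
t=2.15: M=6.92 B=9.21 C=36.09 Y=37.07 A=26.03
t=2.42: M=6.88 B=9.31 C=35.97 Y=37.19 A=26.14
Read off B at T=2.42: 9.31

B at T = 9.31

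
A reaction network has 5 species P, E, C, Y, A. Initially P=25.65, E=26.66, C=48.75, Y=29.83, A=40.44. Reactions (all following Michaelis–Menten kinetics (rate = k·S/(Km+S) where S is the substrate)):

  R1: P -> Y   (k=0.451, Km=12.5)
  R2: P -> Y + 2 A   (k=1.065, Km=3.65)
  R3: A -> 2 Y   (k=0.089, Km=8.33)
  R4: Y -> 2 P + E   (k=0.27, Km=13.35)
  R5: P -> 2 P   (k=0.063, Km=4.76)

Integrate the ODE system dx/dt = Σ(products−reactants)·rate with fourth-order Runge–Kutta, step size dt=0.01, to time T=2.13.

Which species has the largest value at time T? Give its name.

RK4 with dt=0.01: 213 steps to T=2.13. Trajectory (selected grid times):
t=0.00: P=25.65 E=26.66 C=48.75 Y=29.83 A=40.44
t=0.24: P=25.46 E=26.70 C=48.75 Y=30.12 A=40.87
t=0.47: P=25.27 E=26.75 C=48.75 Y=30.39 A=41.28
t=0.71: P=25.08 E=26.79 C=48.75 Y=30.68 A=41.71
t=0.95: P=24.89 E=26.84 C=48.75 Y=30.96 A=42.14
t=1.18: P=24.70 E=26.88 C=48.75 Y=31.24 A=42.55
t=1.42: P=24.51 E=26.93 C=48.75 Y=31.52 A=42.97
t=1.66: P=24.32 E=26.97 C=48.75 Y=31.81 A=43.40
t=1.89: P=24.14 E=27.02 C=48.75 Y=32.08 A=43.81
t=2.13: P=23.95 E=27.06 C=48.75 Y=32.36 A=44.24
At T=2.13: P=23.95 E=27.06 C=48.75 Y=32.36 A=44.24; the largest is C.

Dominant species at T: C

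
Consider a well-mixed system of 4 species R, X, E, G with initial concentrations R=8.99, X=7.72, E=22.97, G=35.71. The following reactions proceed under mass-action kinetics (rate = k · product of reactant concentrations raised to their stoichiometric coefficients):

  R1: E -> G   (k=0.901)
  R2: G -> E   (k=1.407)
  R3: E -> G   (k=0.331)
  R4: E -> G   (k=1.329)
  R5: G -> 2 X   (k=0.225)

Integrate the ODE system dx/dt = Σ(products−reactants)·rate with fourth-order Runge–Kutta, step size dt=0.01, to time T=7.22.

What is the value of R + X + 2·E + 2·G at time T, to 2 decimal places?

Check how each reaction changes W = R + X + 2·E + 2·G (weight of products minus weight of reactants):
R1: E -> G: (2·1) − (2·1) = 2 − 2 = 0
R2: G -> E: (2·1) − (2·1) = 2 − 2 = 0
R3: E -> G: (2·1) − (2·1) = 2 − 2 = 0
R4: E -> G: (2·1) − (2·1) = 2 − 2 = 0
R5: G -> 2 X: (1·2) − (2·1) = 2 − 2 = 0
Every reaction leaves W unchanged, so W is conserved and no simulation is needed: W(T) = W(0) = 8.99 + 7.72 + 2·22.97 + 2·35.71 = 134.07

Value at T = 134.07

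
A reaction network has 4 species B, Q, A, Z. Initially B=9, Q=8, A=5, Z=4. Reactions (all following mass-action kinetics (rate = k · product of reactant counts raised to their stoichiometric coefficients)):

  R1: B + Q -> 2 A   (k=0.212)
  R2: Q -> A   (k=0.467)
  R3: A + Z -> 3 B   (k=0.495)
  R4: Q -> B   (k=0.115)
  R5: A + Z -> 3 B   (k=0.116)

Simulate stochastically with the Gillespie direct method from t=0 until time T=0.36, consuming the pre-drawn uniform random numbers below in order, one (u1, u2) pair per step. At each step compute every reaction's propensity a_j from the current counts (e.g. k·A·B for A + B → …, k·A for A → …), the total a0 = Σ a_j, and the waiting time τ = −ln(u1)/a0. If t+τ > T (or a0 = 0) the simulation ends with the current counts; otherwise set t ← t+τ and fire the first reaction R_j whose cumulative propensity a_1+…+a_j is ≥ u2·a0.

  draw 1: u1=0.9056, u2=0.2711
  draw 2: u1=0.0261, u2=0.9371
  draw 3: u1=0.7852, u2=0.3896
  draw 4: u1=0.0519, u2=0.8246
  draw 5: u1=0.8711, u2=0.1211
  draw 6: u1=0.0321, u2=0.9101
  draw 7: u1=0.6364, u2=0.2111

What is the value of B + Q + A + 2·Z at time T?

Check how each reaction changes W = B + Q + A + 2·Z (weight of products minus weight of reactants):
R1: B + Q -> 2 A: (1·2) − (1·1 + 1·1) = 2 − 2 = 0
R2: Q -> A: (1·1) − (1·1) = 1 − 1 = 0
R3: A + Z -> 3 B: (1·3) − (1·1 + 2·1) = 3 − 3 = 0
R4: Q -> B: (1·1) − (1·1) = 1 − 1 = 0
R5: A + Z -> 3 B: (1·3) − (1·1 + 2·1) = 3 − 3 = 0
Every reaction leaves W unchanged, so W is conserved and no simulation is needed: W(T) = W(0) = 9 + 8 + 5 + 2·4 = 30

Value at T = 30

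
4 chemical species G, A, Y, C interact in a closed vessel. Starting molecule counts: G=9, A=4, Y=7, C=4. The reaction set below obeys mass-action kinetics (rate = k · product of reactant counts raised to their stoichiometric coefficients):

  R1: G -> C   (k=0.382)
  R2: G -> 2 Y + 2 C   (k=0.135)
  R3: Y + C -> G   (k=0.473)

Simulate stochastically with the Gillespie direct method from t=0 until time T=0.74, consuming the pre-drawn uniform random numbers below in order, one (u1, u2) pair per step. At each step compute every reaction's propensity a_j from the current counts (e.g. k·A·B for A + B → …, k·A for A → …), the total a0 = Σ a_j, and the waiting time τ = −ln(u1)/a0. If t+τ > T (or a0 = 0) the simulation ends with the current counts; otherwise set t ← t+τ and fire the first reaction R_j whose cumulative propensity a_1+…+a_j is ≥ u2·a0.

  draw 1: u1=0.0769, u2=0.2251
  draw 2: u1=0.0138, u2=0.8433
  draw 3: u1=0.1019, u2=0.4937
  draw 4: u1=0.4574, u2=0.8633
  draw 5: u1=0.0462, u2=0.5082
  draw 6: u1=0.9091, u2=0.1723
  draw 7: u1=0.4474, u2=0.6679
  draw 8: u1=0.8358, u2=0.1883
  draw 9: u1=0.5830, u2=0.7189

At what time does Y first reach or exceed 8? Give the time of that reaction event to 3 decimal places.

t=0.000: G=9 A=4 Y=7 C=4
Draw 1: a1=3.438, a2=1.215, a3=13.244, a0=17.897; τ=−ln(0.0769)/17.897=0.143 → t=0.143; u2·a0=0.2251·17.897=4.029; a1=3.438 < 4.029 ≤ a1+a2=4.653 → R2 fires; G=8 A=4 Y=9 C=6
Draw 2: a1=3.056, a2=1.080, a3=25.542, a0=29.678; τ=−ln(0.0138)/29.678=0.144 → t=0.288; u2·a0=0.8433·29.678=25.027; a1+a2=4.136 < 25.027 ≤ a1+…+a3=29.678 → R3 fires; G=9 A=4 Y=8 C=5
Draw 3: a1=3.438, a2=1.215, a3=18.920, a0=23.573; τ=−ln(0.1019)/23.573=0.097 → t=0.385; u2·a0=0.4937·23.573=11.638; a1+a2=4.653 < 11.638 ≤ a1+…+a3=23.573 → R3 fires; G=10 A=4 Y=7 C=4
Draw 4: a1=3.820, a2=1.350, a3=13.244, a0=18.414; τ=−ln(0.4574)/18.414=0.042 → t=0.427; u2·a0=0.8633·18.414=15.897; a1+a2=5.170 < 15.897 ≤ a1+…+a3=18.414 → R3 fires; G=11 A=4 Y=6 C=3
Draw 5: a1=4.202, a2=1.485, a3=8.514, a0=14.201; τ=−ln(0.0462)/14.201=0.217 → t=0.644; u2·a0=0.5082·14.201=7.217; a1+a2=5.687 < 7.217 ≤ a1+…+a3=14.201 → R3 fires; G=12 A=4 Y=5 C=2
Draw 6: a1=4.584, a2=1.620, a3=4.730, a0=10.934; τ=−ln(0.9091)/10.934=0.009 → t=0.652; u2·a0=0.1723·10.934=1.884 ≤ a1=4.584 → R1 fires; G=11 A=4 Y=5 C=3
Draw 7: a1=4.202, a2=1.485, a3=7.095, a0=12.782; τ=−ln(0.4474)/12.782=0.063 → t=0.715; u2·a0=0.6679·12.782=8.537; a1+a2=5.687 < 8.537 ≤ a1+…+a3=12.782 → R3 fires; G=12 A=4 Y=4 C=2
Draw 8: a1=4.584, a2=1.620, a3=3.784, a0=9.988; τ=−ln(0.8358)/9.988=0.018 → t=0.733; u2·a0=0.1883·9.988=1.881 ≤ a1=4.584 → R1 fires; G=11 A=4 Y=4 C=3
Draw 9: a1=4.202, a2=1.485, a3=5.676, a0=11.363; τ=−ln(0.5830)/11.363=0.047 → t=0.781 > T=0.74: stop.
Y first becomes ≥ 8 when it reaches 9 at the event at t=0.143.

Threshold first reached at t = 0.143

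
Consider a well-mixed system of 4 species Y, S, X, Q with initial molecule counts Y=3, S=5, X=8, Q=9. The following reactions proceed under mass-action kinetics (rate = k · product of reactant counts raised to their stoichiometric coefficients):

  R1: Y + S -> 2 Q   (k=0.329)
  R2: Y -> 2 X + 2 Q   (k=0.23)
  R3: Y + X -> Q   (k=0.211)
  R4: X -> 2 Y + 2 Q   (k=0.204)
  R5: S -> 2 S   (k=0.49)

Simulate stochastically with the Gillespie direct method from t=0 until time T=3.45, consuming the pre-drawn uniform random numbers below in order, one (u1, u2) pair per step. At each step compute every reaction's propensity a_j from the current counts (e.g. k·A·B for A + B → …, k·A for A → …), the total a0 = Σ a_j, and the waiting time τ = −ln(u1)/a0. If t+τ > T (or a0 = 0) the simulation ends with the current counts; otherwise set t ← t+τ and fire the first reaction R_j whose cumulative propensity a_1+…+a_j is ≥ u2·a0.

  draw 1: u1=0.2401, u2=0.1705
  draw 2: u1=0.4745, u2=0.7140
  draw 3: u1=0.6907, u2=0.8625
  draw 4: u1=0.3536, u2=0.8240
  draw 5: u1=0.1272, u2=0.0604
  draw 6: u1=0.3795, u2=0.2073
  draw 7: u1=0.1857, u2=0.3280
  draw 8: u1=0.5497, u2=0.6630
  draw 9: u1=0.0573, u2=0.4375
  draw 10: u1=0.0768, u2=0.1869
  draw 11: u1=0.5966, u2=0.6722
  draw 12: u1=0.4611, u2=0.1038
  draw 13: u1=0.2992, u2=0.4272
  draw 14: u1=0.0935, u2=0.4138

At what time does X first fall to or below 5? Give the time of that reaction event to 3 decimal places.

t=0.000: Y=3 S=5 X=8 Q=9
Draw 1: a1=4.935, a2=0.690, a3=5.064, a4=1.632, a5=2.450, a0=14.771; τ=−ln(0.2401)/14.771=0.097 → t=0.097; u2·a0=0.1705·14.771=2.518 ≤ a1=4.935 → R1 fires; Y=2 S=4 X=8 Q=11
Draw 2: a1=2.632, a2=0.460, a3=3.376, a4=1.632, a5=1.960, a0=10.060; τ=−ln(0.4745)/10.060=0.074 → t=0.171; u2·a0=0.7140·10.060=7.183; a1+…+a3=6.468 < 7.183 ≤ a1+…+a4=8.100 → R4 fires; Y=4 S=4 X=7 Q=13
Draw 3: a1=5.264, a2=0.920, a3=5.908, a4=1.428, a5=1.960, a0=15.480; τ=−ln(0.6907)/15.480=0.024 → t=0.195; u2·a0=0.8625·15.480=13.352; a1+…+a3=12.092 < 13.352 ≤ a1+…+a4=13.520 → R4 fires; Y=6 S=4 X=6 Q=15
Draw 4: a1=7.896, a2=1.380, a3=7.596, a4=1.224, a5=1.960, a0=20.056; τ=−ln(0.3536)/20.056=0.052 → t=0.246; u2·a0=0.8240·20.056=16.526; a1+a2=9.276 < 16.526 ≤ a1+…+a3=16.872 → R3 fires; Y=5 S=4 X=5 Q=16
Draw 5: a1=6.580, a2=1.150, a3=5.275, a4=1.020, a5=1.960, a0=15.985; τ=−ln(0.1272)/15.985=0.129 → t=0.375; u2·a0=0.0604·15.985=0.965 ≤ a1=6.580 → R1 fires; Y=4 S=3 X=5 Q=18
Draw 6: a1=3.948, a2=0.920, a3=4.220, a4=1.020, a5=1.470, a0=11.578; τ=−ln(0.3795)/11.578=0.084 → t=0.459; u2·a0=0.2073·11.578=2.400 ≤ a1=3.948 → R1 fires; Y=3 S=2 X=5 Q=20
Draw 7: a1=1.974, a2=0.690, a3=3.165, a4=1.020, a5=0.980, a0=7.829; τ=−ln(0.1857)/7.829=0.215 → t=0.674; u2·a0=0.3280·7.829=2.568; a1=1.974 < 2.568 ≤ a1+a2=2.664 → R2 fires; Y=2 S=2 X=7 Q=22
Draw 8: a1=1.316, a2=0.460, a3=2.954, a4=1.428, a5=0.980, a0=7.138; τ=−ln(0.5497)/7.138=0.084 → t=0.758; u2·a0=0.6630·7.138=4.732; a1+…+a3=4.730 < 4.732 ≤ a1+…+a4=6.158 → R4 fires; Y=4 S=2 X=6 Q=24
Draw 9: a1=2.632, a2=0.920, a3=5.064, a4=1.224, a5=0.980, a0=10.820; τ=−ln(0.0573)/10.820=0.264 → t=1.022; u2·a0=0.4375·10.820=4.734; a1+a2=3.552 < 4.734 ≤ a1+…+a3=8.616 → R3 fires; Y=3 S=2 X=5 Q=25
Draw 10: a1=1.974, a2=0.690, a3=3.165, a4=1.020, a5=0.980, a0=7.829; τ=−ln(0.0768)/7.829=0.328 → t=1.350; u2·a0=0.1869·7.829=1.463 ≤ a1=1.974 → R1 fires; Y=2 S=1 X=5 Q=27
Draw 11: a1=0.658, a2=0.460, a3=2.110, a4=1.020, a5=0.490, a0=4.738; τ=−ln(0.5966)/4.738=0.109 → t=1.459; u2·a0=0.6722·4.738=3.185; a1+a2=1.118 < 3.185 ≤ a1+…+a3=3.228 → R3 fires; Y=1 S=1 X=4 Q=28
Draw 12: a1=0.329, a2=0.230, a3=0.844, a4=0.816, a5=0.490, a0=2.709; τ=−ln(0.4611)/2.709=0.286 → t=1.745; u2·a0=0.1038·2.709=0.281 ≤ a1=0.329 → R1 fires; Y=0 S=0 X=4 Q=30
Draw 13: a1=0.000, a2=0.000, a3=0.000, a4=0.816, a5=0.000, a0=0.816; τ=−ln(0.2992)/0.816=1.479 → t=3.224; u2·a0=0.4272·0.816=0.349; a1+…+a3=0.000 < 0.349 ≤ a1+…+a4=0.816 → R4 fires; Y=2 S=0 X=3 Q=32
Draw 14: a1=0.000, a2=0.460, a3=1.266, a4=0.612, a5=0.000, a0=2.338; τ=−ln(0.0935)/2.338=1.014 → t=4.237 > T=3.45: stop.
X first becomes ≤ 5 when it reaches 5 at the event at t=0.246.

Threshold first reached at t = 0.246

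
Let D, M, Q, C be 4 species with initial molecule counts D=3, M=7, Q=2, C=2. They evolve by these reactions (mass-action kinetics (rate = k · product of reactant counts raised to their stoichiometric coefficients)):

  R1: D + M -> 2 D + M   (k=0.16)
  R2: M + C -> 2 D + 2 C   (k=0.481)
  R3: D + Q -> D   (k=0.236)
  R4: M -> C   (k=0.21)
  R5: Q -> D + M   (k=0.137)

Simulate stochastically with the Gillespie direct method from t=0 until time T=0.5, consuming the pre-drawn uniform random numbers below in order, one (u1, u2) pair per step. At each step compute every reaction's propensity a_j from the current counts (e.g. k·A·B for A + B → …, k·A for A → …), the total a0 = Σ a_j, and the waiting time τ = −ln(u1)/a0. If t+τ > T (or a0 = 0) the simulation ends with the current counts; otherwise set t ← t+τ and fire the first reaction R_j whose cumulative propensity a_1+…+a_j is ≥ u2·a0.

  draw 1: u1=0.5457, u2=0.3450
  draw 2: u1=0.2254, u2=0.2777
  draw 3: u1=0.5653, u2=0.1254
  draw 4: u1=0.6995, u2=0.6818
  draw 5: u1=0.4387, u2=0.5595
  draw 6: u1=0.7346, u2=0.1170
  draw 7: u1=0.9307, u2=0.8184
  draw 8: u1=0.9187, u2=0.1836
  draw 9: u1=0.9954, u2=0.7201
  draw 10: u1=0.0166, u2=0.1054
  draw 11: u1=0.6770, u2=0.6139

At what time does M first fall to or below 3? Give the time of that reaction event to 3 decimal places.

Threshold first reached at t = 0.215

t=0.000: D=3 M=7 Q=2 C=2
Draw 1: a1=3.360, a2=6.734, a3=1.416, a4=1.470, a5=0.274, a0=13.254; τ=−ln(0.5457)/13.254=0.046 → t=0.046; u2·a0=0.3450·13.254=4.573; a1=3.360 < 4.573 ≤ a1+a2=10.094 → R2 fires; D=5 M=6 Q=2 C=3
Draw 2: a1=4.800, a2=8.658, a3=2.360, a4=1.260, a5=0.274, a0=17.352; τ=−ln(0.2254)/17.352=0.086 → t=0.132; u2·a0=0.2777·17.352=4.819; a1=4.800 < 4.819 ≤ a1+a2=13.458 → R2 fires; D=7 M=5 Q=2 C=4
Draw 3: a1=5.600, a2=9.620, a3=3.304, a4=1.050, a5=0.274, a0=19.848; τ=−ln(0.5653)/19.848=0.029 → t=0.160; u2·a0=0.1254·19.848=2.489 ≤ a1=5.600 → R1 fires; D=8 M=5 Q=2 C=4
Draw 4: a1=6.400, a2=9.620, a3=3.776, a4=1.050, a5=0.274, a0=21.120; τ=−ln(0.6995)/21.120=0.017 → t=0.177; u2·a0=0.6818·21.120=14.400; a1=6.400 < 14.400 ≤ a1+a2=16.020 → R2 fires; D=10 M=4 Q=2 C=5
Draw 5: a1=6.400, a2=9.620, a3=4.720, a4=0.840, a5=0.274, a0=21.854; τ=−ln(0.4387)/21.854=0.038 → t=0.215; u2·a0=0.5595·21.854=12.227; a1=6.400 < 12.227 ≤ a1+a2=16.020 → R2 fires; D=12 M=3 Q=2 C=6
Draw 6: a1=5.760, a2=8.658, a3=5.664, a4=0.630, a5=0.274, a0=20.986; τ=−ln(0.7346)/20.986=0.015 → t=0.230; u2·a0=0.1170·20.986=2.455 ≤ a1=5.760 → R1 fires; D=13 M=3 Q=2 C=6
Draw 7: a1=6.240, a2=8.658, a3=6.136, a4=0.630, a5=0.274, a0=21.938; τ=−ln(0.9307)/21.938=0.003 → t=0.233; u2·a0=0.8184·21.938=17.954; a1+a2=14.898 < 17.954 ≤ a1+…+a3=21.034 → R3 fires; D=13 M=3 Q=1 C=6
Draw 8: a1=6.240, a2=8.658, a3=3.068, a4=0.630, a5=0.137, a0=18.733; τ=−ln(0.9187)/18.733=0.005 → t=0.237; u2·a0=0.1836·18.733=3.439 ≤ a1=6.240 → R1 fires; D=14 M=3 Q=1 C=6
Draw 9: a1=6.720, a2=8.658, a3=3.304, a4=0.630, a5=0.137, a0=19.449; τ=−ln(0.9954)/19.449=0.000 → t=0.238; u2·a0=0.7201·19.449=14.005; a1=6.720 < 14.005 ≤ a1+a2=15.378 → R2 fires; D=16 M=2 Q=1 C=7
Draw 10: a1=5.120, a2=6.734, a3=3.776, a4=0.420, a5=0.137, a0=16.187; τ=−ln(0.0166)/16.187=0.253 → t=0.491; u2·a0=0.1054·16.187=1.706 ≤ a1=5.120 → R1 fires; D=17 M=2 Q=1 C=7
Draw 11: a1=5.440, a2=6.734, a3=4.012, a4=0.420, a5=0.137, a0=16.743; τ=−ln(0.6770)/16.743=0.023 → t=0.514 > T=0.5: stop.
M first becomes ≤ 3 when it reaches 3 at the event at t=0.215.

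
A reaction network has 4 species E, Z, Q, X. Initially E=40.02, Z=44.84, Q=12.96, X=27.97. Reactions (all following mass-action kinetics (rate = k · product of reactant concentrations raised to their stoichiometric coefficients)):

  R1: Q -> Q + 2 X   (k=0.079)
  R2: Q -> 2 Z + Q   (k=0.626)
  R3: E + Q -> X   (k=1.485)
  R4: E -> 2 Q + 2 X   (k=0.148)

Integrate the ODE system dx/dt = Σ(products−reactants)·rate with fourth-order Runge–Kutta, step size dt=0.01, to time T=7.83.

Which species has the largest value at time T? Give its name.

RK4 with dt=0.01: 783 steps to T=7.83. Trajectory (selected grid times):
t=0.00: E=40.02 Z=44.84 Q=12.96 X=27.97
t=0.87: E=18.45 Z=45.38 Q=0.20 X=52.55
t=1.74: E=12.54 Z=45.60 Q=0.20 X=60.46
t=2.61: E=8.52 Z=45.82 Q=0.20 X=65.84
t=3.48: E=5.79 Z=46.04 Q=0.20 X=69.51
t=4.35: E=3.93 Z=46.25 Q=0.20 X=72.01
t=5.22: E=2.67 Z=46.47 Q=0.20 X=73.72
t=6.09: E=1.82 Z=46.69 Q=0.20 X=74.89
t=6.96: E=1.23 Z=46.90 Q=0.20 X=75.69
t=7.83: E=0.84 Z=47.12 Q=0.20 X=76.25
At T=7.83: E=0.84 Z=47.12 Q=0.20 X=76.25; the largest is X.

Dominant species at T: X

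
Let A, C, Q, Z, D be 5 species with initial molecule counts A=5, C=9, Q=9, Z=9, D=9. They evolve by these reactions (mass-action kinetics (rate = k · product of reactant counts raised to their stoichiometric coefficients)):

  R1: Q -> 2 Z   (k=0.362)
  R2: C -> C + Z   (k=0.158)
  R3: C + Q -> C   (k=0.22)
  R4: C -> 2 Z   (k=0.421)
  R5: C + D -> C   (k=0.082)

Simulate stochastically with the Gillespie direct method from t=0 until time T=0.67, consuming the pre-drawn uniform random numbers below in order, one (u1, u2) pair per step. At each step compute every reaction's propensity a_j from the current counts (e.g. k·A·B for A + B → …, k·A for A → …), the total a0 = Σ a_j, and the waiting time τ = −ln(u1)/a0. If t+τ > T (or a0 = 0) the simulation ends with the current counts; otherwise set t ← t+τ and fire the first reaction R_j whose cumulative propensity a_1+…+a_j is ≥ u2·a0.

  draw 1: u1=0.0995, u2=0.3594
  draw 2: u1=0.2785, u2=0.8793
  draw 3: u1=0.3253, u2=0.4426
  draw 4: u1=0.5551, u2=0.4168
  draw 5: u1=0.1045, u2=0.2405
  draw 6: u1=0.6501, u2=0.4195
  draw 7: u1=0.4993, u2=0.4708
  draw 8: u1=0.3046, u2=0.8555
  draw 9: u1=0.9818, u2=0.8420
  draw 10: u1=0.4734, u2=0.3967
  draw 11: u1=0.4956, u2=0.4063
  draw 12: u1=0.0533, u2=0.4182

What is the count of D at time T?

t=0.000: A=5 C=9 Q=9 Z=9 D=9
Draw 1: a1=3.258, a2=1.422, a3=17.820, a4=3.789, a5=6.642, a0=32.931; τ=−ln(0.0995)/32.931=0.070 → t=0.070; u2·a0=0.3594·32.931=11.835; a1+a2=4.680 < 11.835 ≤ a1+…+a3=22.500 → R3 fires; A=5 C=9 Q=8 Z=9 D=9
Draw 2: a1=2.896, a2=1.422, a3=15.840, a4=3.789, a5=6.642, a0=30.589; τ=−ln(0.2785)/30.589=0.042 → t=0.112; u2·a0=0.8793·30.589=26.897; a1+…+a4=23.947 < 26.897 ≤ a1+…+a5=30.589 → R5 fires; A=5 C=9 Q=8 Z=9 D=8
Draw 3: a1=2.896, a2=1.422, a3=15.840, a4=3.789, a5=5.904, a0=29.851; τ=−ln(0.3253)/29.851=0.038 → t=0.149; u2·a0=0.4426·29.851=13.212; a1+a2=4.318 < 13.212 ≤ a1+…+a3=20.158 → R3 fires; A=5 C=9 Q=7 Z=9 D=8
Draw 4: a1=2.534, a2=1.422, a3=13.860, a4=3.789, a5=5.904, a0=27.509; τ=−ln(0.5551)/27.509=0.021 → t=0.171; u2·a0=0.4168·27.509=11.466; a1+a2=3.956 < 11.466 ≤ a1+…+a3=17.816 → R3 fires; A=5 C=9 Q=6 Z=9 D=8
Draw 5: a1=2.172, a2=1.422, a3=11.880, a4=3.789, a5=5.904, a0=25.167; τ=−ln(0.1045)/25.167=0.090 → t=0.261; u2·a0=0.2405·25.167=6.053; a1+a2=3.594 < 6.053 ≤ a1+…+a3=15.474 → R3 fires; A=5 C=9 Q=5 Z=9 D=8
Draw 6: a1=1.810, a2=1.422, a3=9.900, a4=3.789, a5=5.904, a0=22.825; τ=−ln(0.6501)/22.825=0.019 → t=0.279; u2·a0=0.4195·22.825=9.575; a1+a2=3.232 < 9.575 ≤ a1+…+a3=13.132 → R3 fires; A=5 C=9 Q=4 Z=9 D=8
Draw 7: a1=1.448, a2=1.422, a3=7.920, a4=3.789, a5=5.904, a0=20.483; τ=−ln(0.4993)/20.483=0.034 → t=0.313; u2·a0=0.4708·20.483=9.643; a1+a2=2.870 < 9.643 ≤ a1+…+a3=10.790 → R3 fires; A=5 C=9 Q=3 Z=9 D=8
Draw 8: a1=1.086, a2=1.422, a3=5.940, a4=3.789, a5=5.904, a0=18.141; τ=−ln(0.3046)/18.141=0.066 → t=0.379; u2·a0=0.8555·18.141=15.520; a1+…+a4=12.237 < 15.520 ≤ a1+…+a5=18.141 → R5 fires; A=5 C=9 Q=3 Z=9 D=7
Draw 9: a1=1.086, a2=1.422, a3=5.940, a4=3.789, a5=5.166, a0=17.403; τ=−ln(0.9818)/17.403=0.001 → t=0.380; u2·a0=0.8420·17.403=14.653; a1+…+a4=12.237 < 14.653 ≤ a1+…+a5=17.403 → R5 fires; A=5 C=9 Q=3 Z=9 D=6
Draw 10: a1=1.086, a2=1.422, a3=5.940, a4=3.789, a5=4.428, a0=16.665; τ=−ln(0.4734)/16.665=0.045 → t=0.425; u2·a0=0.3967·16.665=6.611; a1+a2=2.508 < 6.611 ≤ a1+…+a3=8.448 → R3 fires; A=5 C=9 Q=2 Z=9 D=6
Draw 11: a1=0.724, a2=1.422, a3=3.960, a4=3.789, a5=4.428, a0=14.323; τ=−ln(0.4956)/14.323=0.049 → t=0.474; u2·a0=0.4063·14.323=5.819; a1+a2=2.146 < 5.819 ≤ a1+…+a3=6.106 → R3 fires; A=5 C=9 Q=1 Z=9 D=6
Draw 12: a1=0.362, a2=1.422, a3=1.980, a4=3.789, a5=4.428, a0=11.981; τ=−ln(0.0533)/11.981=0.245 → t=0.719 > T=0.67: stop.
Read off D at T=0.67: 6

D at T = 6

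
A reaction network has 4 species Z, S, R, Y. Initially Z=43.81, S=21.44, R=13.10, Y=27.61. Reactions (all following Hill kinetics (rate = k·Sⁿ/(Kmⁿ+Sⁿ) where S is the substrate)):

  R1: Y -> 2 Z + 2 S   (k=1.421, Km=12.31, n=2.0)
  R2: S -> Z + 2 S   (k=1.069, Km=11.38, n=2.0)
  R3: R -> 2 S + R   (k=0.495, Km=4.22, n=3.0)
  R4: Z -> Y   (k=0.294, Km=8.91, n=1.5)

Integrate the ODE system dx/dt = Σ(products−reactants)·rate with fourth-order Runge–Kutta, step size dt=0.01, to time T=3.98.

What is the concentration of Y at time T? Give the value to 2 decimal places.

RK4 with dt=0.01: 398 steps to T=3.98. Trajectory (selected grid times):
t=0.00: Z=43.81 S=21.44 R=13.10 Y=27.61
t=0.44: Z=45.11 S=23.28 R=13.10 Y=27.21
t=0.88: Z=46.41 S=25.12 R=13.10 Y=26.81
t=1.33: Z=47.74 S=27.01 R=13.10 Y=26.41
t=1.77: Z=49.05 S=28.86 R=13.10 Y=26.01
t=2.21: Z=50.36 S=30.71 R=13.10 Y=25.62
t=2.65: Z=51.67 S=32.56 R=13.10 Y=25.24
t=3.10: Z=53.01 S=34.45 R=13.10 Y=24.85
t=3.54: Z=54.31 S=36.30 R=13.10 Y=24.47
t=3.98: Z=55.61 S=38.14 R=13.10 Y=24.09
Read off Y at T=3.98: 24.09

Y at T = 24.09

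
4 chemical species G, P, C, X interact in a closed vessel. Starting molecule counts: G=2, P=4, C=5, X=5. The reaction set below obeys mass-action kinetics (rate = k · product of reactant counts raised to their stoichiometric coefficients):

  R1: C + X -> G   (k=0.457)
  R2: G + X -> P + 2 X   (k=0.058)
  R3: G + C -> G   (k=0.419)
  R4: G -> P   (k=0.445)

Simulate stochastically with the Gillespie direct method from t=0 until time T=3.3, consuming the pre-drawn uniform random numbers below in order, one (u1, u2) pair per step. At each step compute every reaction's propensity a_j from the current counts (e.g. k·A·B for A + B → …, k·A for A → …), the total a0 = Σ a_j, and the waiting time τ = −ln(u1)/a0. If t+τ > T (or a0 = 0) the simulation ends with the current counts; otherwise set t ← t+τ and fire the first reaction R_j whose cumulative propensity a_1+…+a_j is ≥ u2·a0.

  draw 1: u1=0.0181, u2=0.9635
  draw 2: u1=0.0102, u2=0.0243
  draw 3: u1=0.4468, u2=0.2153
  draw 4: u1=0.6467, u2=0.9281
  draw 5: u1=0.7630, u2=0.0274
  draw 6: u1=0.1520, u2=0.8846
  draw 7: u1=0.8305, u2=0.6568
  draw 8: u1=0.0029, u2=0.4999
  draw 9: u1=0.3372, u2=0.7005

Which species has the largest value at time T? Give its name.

Dominant species at T: P

t=0.000: G=2 P=4 C=5 X=5
Draw 1: a1=11.425, a2=0.580, a3=4.190, a4=0.890, a0=17.085; τ=−ln(0.0181)/17.085=0.235 → t=0.235; u2·a0=0.9635·17.085=16.461; a1+…+a3=16.195 < 16.461 ≤ a1+…+a4=17.085 → R4 fires; G=1 P=5 C=5 X=5
Draw 2: a1=11.425, a2=0.290, a3=2.095, a4=0.445, a0=14.255; τ=−ln(0.0102)/14.255=0.322 → t=0.556; u2·a0=0.0243·14.255=0.346 ≤ a1=11.425 → R1 fires; G=2 P=5 C=4 X=4
Draw 3: a1=7.312, a2=0.464, a3=3.352, a4=0.890, a0=12.018; τ=−ln(0.4468)/12.018=0.067 → t=0.624; u2·a0=0.2153·12.018=2.587 ≤ a1=7.312 → R1 fires; G=3 P=5 C=3 X=3
Draw 4: a1=4.113, a2=0.522, a3=3.771, a4=1.335, a0=9.741; τ=−ln(0.6467)/9.741=0.045 → t=0.668; u2·a0=0.9281·9.741=9.041; a1+…+a3=8.406 < 9.041 ≤ a1+…+a4=9.741 → R4 fires; G=2 P=6 C=3 X=3
Draw 5: a1=4.113, a2=0.348, a3=2.514, a4=0.890, a0=7.865; τ=−ln(0.7630)/7.865=0.034 → t=0.703; u2·a0=0.0274·7.865=0.216 ≤ a1=4.113 → R1 fires; G=3 P=6 C=2 X=2
Draw 6: a1=1.828, a2=0.348, a3=2.514, a4=1.335, a0=6.025; τ=−ln(0.1520)/6.025=0.313 → t=1.015; u2·a0=0.8846·6.025=5.330; a1+…+a3=4.690 < 5.330 ≤ a1+…+a4=6.025 → R4 fires; G=2 P=7 C=2 X=2
Draw 7: a1=1.828, a2=0.232, a3=1.676, a4=0.890, a0=4.626; τ=−ln(0.8305)/4.626=0.040 → t=1.055; u2·a0=0.6568·4.626=3.038; a1+a2=2.060 < 3.038 ≤ a1+…+a3=3.736 → R3 fires; G=2 P=7 C=1 X=2
Draw 8: a1=0.914, a2=0.232, a3=0.838, a4=0.890, a0=2.874; τ=−ln(0.0029)/2.874=2.033 → t=3.089; u2·a0=0.4999·2.874=1.437; a1+a2=1.146 < 1.437 ≤ a1+…+a3=1.984 → R3 fires; G=2 P=7 C=0 X=2
Draw 9: a1=0.000, a2=0.232, a3=0.000, a4=0.890, a0=1.122; τ=−ln(0.3372)/1.122=0.969 → t=4.057 > T=3.3: stop.
At T=3.3: G=2 P=7 C=0 X=2; the largest is P.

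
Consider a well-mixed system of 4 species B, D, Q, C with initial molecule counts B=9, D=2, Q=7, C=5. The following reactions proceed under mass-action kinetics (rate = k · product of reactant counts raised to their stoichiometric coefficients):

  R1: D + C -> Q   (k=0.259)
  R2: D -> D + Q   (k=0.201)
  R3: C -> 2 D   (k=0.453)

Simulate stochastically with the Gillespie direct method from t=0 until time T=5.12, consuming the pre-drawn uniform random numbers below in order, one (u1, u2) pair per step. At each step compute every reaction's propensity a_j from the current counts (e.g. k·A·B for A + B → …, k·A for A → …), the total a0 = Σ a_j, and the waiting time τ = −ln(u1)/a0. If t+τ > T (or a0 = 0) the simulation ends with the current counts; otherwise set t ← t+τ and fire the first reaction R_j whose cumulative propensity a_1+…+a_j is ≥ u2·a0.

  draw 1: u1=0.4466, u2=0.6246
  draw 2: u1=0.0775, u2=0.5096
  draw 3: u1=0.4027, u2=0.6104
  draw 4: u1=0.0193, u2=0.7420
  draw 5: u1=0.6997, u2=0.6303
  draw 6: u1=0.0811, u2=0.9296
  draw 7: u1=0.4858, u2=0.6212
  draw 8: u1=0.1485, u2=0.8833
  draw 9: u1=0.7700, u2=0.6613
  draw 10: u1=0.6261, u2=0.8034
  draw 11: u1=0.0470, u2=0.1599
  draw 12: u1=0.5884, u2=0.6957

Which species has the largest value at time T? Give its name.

t=0.000: B=9 D=2 Q=7 C=5
Draw 1: a1=2.590, a2=0.402, a3=2.265, a0=5.257; τ=−ln(0.4466)/5.257=0.153 → t=0.153; u2·a0=0.6246·5.257=3.284; a1+a2=2.992 < 3.284 ≤ a1+…+a3=5.257 → R3 fires; B=9 D=4 Q=7 C=4
Draw 2: a1=4.144, a2=0.804, a3=1.812, a0=6.760; τ=−ln(0.0775)/6.760=0.378 → t=0.532; u2·a0=0.5096·6.760=3.445 ≤ a1=4.144 → R1 fires; B=9 D=3 Q=8 C=3
Draw 3: a1=2.331, a2=0.603, a3=1.359, a0=4.293; τ=−ln(0.4027)/4.293=0.212 → t=0.744; u2·a0=0.6104·4.293=2.620; a1=2.331 < 2.620 ≤ a1+a2=2.934 → R2 fires; B=9 D=3 Q=9 C=3
Draw 4: a1=2.331, a2=0.603, a3=1.359, a0=4.293; τ=−ln(0.0193)/4.293=0.920 → t=1.663; u2·a0=0.7420·4.293=3.185; a1+a2=2.934 < 3.185 ≤ a1+…+a3=4.293 → R3 fires; B=9 D=5 Q=9 C=2
Draw 5: a1=2.590, a2=1.005, a3=0.906, a0=4.501; τ=−ln(0.6997)/4.501=0.079 → t=1.742; u2·a0=0.6303·4.501=2.837; a1=2.590 < 2.837 ≤ a1+a2=3.595 → R2 fires; B=9 D=5 Q=10 C=2
Draw 6: a1=2.590, a2=1.005, a3=0.906, a0=4.501; τ=−ln(0.0811)/4.501=0.558 → t=2.301; u2·a0=0.9296·4.501=4.184; a1+a2=3.595 < 4.184 ≤ a1+…+a3=4.501 → R3 fires; B=9 D=7 Q=10 C=1
Draw 7: a1=1.813, a2=1.407, a3=0.453, a0=3.673; τ=−ln(0.4858)/3.673=0.197 → t=2.497; u2·a0=0.6212·3.673=2.282; a1=1.813 < 2.282 ≤ a1+a2=3.220 → R2 fires; B=9 D=7 Q=11 C=1
Draw 8: a1=1.813, a2=1.407, a3=0.453, a0=3.673; τ=−ln(0.1485)/3.673=0.519 → t=3.016; u2·a0=0.8833·3.673=3.244; a1+a2=3.220 < 3.244 ≤ a1+…+a3=3.673 → R3 fires; B=9 D=9 Q=11 C=0
Draw 9: a1=0.000, a2=1.809, a3=0.000, a0=1.809; τ=−ln(0.7700)/1.809=0.144 → t=3.161; u2·a0=0.6613·1.809=1.196; a1=0.000 < 1.196 ≤ a1+a2=1.809 → R2 fires; B=9 D=9 Q=12 C=0
Draw 10: a1=0.000, a2=1.809, a3=0.000, a0=1.809; τ=−ln(0.6261)/1.809=0.259 → t=3.420; u2·a0=0.8034·1.809=1.453; a1=0.000 < 1.453 ≤ a1+a2=1.809 → R2 fires; B=9 D=9 Q=13 C=0
Draw 11: a1=0.000, a2=1.809, a3=0.000, a0=1.809; τ=−ln(0.0470)/1.809=1.690 → t=5.110; u2·a0=0.1599·1.809=0.289; a1=0.000 < 0.289 ≤ a1+a2=1.809 → R2 fires; B=9 D=9 Q=14 C=0
Draw 12: a1=0.000, a2=1.809, a3=0.000, a0=1.809; τ=−ln(0.5884)/1.809=0.293 → t=5.403 > T=5.12: stop.
At T=5.12: B=9 D=9 Q=14 C=0; the largest is Q.

Dominant species at T: Q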